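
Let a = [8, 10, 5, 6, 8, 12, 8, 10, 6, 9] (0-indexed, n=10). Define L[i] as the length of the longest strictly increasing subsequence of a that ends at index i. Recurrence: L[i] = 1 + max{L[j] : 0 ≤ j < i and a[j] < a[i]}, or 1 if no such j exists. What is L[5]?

   i    0    1    2    3    4    5    6    7    8    9
a[i]    8   10    5    6    8   12    8   10    6    9
L[i]    1    2    1    2    3    4    3    4    2    4

4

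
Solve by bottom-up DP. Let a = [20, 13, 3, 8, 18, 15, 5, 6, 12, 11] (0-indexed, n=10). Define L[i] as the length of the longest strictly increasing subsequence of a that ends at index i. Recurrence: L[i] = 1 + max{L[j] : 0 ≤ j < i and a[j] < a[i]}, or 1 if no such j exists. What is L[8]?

4

   i    0    1    2    3    4    5    6    7    8    9
a[i]   20   13    3    8   18   15    5    6   12   11
L[i]    1    1    1    2    3    3    2    3    4    4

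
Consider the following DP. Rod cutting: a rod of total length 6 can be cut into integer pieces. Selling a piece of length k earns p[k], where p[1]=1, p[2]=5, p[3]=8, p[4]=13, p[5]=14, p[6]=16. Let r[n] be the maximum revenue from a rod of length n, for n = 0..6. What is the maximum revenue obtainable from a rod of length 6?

18

   n    0    1    2    3    4    5    6
r[n]    0    1    5    8   13   14   18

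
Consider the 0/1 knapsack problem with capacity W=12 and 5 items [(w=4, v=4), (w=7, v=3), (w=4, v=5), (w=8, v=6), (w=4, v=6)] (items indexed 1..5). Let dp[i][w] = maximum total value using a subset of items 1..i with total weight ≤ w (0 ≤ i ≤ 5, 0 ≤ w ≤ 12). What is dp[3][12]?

i\w   0   1   2   3   4   5   6   7   8   9  10  11  12
  0   0   0   0   0   0   0   0   0   0   0   0   0   0
  1   0   0   0   0   4   4   4   4   4   4   4   4   4
  2   0   0   0   0   4   4   4   4   4   4   4   7   7
  3   0   0   0   0   5   5   5   5   9   9   9   9   9
  4   0   0   0   0   5   5   5   5   9   9   9   9  11
  5   0   0   0   0   6   6   6   6  11  11  11  11  15

9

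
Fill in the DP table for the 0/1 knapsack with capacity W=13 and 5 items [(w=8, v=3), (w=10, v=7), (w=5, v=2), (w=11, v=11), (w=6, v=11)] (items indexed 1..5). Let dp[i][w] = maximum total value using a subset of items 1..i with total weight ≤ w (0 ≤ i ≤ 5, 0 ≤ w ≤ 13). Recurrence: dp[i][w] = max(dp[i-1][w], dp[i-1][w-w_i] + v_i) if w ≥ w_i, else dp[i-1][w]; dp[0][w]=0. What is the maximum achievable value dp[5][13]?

i\w   0   1   2   3   4   5   6   7   8   9  10  11  12  13
  0   0   0   0   0   0   0   0   0   0   0   0   0   0   0
  1   0   0   0   0   0   0   0   0   3   3   3   3   3   3
  2   0   0   0   0   0   0   0   0   3   3   7   7   7   7
  3   0   0   0   0   0   2   2   2   3   3   7   7   7   7
  4   0   0   0   0   0   2   2   2   3   3   7  11  11  11
  5   0   0   0   0   0   2  11  11  11  11  11  13  13  13

13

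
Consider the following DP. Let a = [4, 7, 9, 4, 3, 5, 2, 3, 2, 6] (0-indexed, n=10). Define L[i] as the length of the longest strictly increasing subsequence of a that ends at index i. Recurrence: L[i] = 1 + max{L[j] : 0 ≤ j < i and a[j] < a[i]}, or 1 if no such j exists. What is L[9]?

3

   i    0    1    2    3    4    5    6    7    8    9
a[i]    4    7    9    4    3    5    2    3    2    6
L[i]    1    2    3    1    1    2    1    2    1    3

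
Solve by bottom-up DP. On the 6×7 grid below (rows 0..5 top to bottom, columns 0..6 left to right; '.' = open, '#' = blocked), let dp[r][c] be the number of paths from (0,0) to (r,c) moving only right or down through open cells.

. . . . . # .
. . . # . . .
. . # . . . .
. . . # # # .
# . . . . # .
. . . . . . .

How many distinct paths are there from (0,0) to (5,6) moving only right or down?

31

r\c   0   1   2   3   4   5   6
  0   1   1   1   1   1   0   0
  1   1   2   3   0   1   1   1
  2   1   3   0   0   1   2   3
  3   1   4   4   0   0   0   3
  4   0   4   8   8   8   0   3
  5   0   4  12  20  28  28  31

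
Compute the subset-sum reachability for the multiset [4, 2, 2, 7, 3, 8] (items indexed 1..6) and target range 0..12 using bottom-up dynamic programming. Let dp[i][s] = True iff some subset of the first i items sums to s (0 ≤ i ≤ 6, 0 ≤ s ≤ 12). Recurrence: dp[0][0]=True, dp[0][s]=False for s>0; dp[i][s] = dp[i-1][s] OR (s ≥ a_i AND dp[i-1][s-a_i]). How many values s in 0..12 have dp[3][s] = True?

5

i\s   0   1   2   3   4   5   6   7   8   9  10  11  12
  0   T   F   F   F   F   F   F   F   F   F   F   F   F
  1   T   F   F   F   T   F   F   F   F   F   F   F   F
  2   T   F   T   F   T   F   T   F   F   F   F   F   F
  3   T   F   T   F   T   F   T   F   T   F   F   F   F
  4   T   F   T   F   T   F   T   T   T   T   F   T   F
  5   T   F   T   T   T   T   T   T   T   T   T   T   T
  6   T   F   T   T   T   T   T   T   T   T   T   T   T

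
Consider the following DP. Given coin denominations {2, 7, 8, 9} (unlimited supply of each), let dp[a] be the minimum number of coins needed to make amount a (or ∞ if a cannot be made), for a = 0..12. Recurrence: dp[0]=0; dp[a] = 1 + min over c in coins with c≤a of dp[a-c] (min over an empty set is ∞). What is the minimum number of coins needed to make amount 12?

 a  0  1  2  3  4  5  6  7  8  9 10 11 12
dp  0  -  1  -  2  -  3  1  1  1  2  2  3
(- denotes ∞ / unreachable)

3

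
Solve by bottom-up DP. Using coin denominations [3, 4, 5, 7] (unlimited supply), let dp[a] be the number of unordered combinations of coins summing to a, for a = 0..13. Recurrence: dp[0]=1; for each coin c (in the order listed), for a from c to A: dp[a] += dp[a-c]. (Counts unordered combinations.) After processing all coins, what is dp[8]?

2

after  coin     0     1     2     3     4     5     6     7     8     9    10    11    12    13
          3     1     0     0     1     0     0     1     0     0     1     0     0     1     0
          4     1     0     0     1     1     0     1     1     1     1     1     1     2     1
          5     1     0     0     1     1     1     1     1     2     2     2     2     3     3
          7     1     0     0     1     1     1     1     2     2     2     3     3     4     4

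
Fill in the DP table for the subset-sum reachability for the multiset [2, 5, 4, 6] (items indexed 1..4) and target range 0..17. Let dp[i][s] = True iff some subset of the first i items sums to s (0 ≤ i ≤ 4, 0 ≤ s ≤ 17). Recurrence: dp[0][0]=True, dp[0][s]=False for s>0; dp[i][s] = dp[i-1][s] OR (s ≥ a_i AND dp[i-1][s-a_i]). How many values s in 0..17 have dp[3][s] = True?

8

i\s   0   1   2   3   4   5   6   7   8   9  10  11  12  13  14  15  16  17
  0   T   F   F   F   F   F   F   F   F   F   F   F   F   F   F   F   F   F
  1   T   F   T   F   F   F   F   F   F   F   F   F   F   F   F   F   F   F
  2   T   F   T   F   F   T   F   T   F   F   F   F   F   F   F   F   F   F
  3   T   F   T   F   T   T   T   T   F   T   F   T   F   F   F   F   F   F
  4   T   F   T   F   T   T   T   T   T   T   T   T   T   T   F   T   F   T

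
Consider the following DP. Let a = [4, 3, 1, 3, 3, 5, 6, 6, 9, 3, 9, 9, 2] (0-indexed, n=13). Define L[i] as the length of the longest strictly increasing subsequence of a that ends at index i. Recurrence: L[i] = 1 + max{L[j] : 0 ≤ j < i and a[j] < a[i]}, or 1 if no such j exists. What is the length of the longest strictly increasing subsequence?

   i    0    1    2    3    4    5    6    7    8    9   10   11   12
a[i]    4    3    1    3    3    5    6    6    9    3    9    9    2
L[i]    1    1    1    2    2    3    4    4    5    2    5    5    2

5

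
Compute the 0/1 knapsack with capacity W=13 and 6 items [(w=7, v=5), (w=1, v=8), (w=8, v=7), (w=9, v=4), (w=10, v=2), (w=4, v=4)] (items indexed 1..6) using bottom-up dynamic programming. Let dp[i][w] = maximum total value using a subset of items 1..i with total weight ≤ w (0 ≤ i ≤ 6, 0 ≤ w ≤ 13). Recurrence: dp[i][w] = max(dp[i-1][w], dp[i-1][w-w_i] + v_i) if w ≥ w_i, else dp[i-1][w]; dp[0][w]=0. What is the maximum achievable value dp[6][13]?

i\w   0   1   2   3   4   5   6   7   8   9  10  11  12  13
  0   0   0   0   0   0   0   0   0   0   0   0   0   0   0
  1   0   0   0   0   0   0   0   5   5   5   5   5   5   5
  2   0   8   8   8   8   8   8   8  13  13  13  13  13  13
  3   0   8   8   8   8   8   8   8  13  15  15  15  15  15
  4   0   8   8   8   8   8   8   8  13  15  15  15  15  15
  5   0   8   8   8   8   8   8   8  13  15  15  15  15  15
  6   0   8   8   8   8  12  12  12  13  15  15  15  17  19

19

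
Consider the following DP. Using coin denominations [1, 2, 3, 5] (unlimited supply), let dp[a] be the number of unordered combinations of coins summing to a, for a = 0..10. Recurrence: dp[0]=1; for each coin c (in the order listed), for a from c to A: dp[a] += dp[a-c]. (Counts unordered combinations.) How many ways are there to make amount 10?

20

after  coin     0     1     2     3     4     5     6     7     8     9    10
          1     1     1     1     1     1     1     1     1     1     1     1
          2     1     1     2     2     3     3     4     4     5     5     6
          3     1     1     2     3     4     5     7     8    10    12    14
          5     1     1     2     3     4     6     8    10    13    16    20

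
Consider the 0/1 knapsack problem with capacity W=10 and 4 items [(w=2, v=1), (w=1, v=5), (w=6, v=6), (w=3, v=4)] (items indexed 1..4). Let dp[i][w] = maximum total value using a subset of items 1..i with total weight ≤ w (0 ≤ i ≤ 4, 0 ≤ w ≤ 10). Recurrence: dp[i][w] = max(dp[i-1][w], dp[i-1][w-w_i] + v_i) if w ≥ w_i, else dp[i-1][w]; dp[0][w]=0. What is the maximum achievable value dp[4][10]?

15

i\w   0   1   2   3   4   5   6   7   8   9  10
  0   0   0   0   0   0   0   0   0   0   0   0
  1   0   0   1   1   1   1   1   1   1   1   1
  2   0   5   5   6   6   6   6   6   6   6   6
  3   0   5   5   6   6   6   6  11  11  12  12
  4   0   5   5   6   9   9  10  11  11  12  15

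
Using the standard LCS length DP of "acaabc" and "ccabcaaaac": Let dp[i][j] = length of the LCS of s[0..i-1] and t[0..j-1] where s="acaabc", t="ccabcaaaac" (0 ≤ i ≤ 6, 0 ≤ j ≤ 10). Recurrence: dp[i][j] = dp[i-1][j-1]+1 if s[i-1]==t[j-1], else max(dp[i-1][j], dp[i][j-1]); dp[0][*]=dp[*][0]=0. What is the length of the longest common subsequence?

5

   ''  c  c  a  b  c  a  a  a  a  c
''  0  0  0  0  0  0  0  0  0  0  0
 a  0  0  0  1  1  1  1  1  1  1  1
 c  0  1  1  1  1  2  2  2  2  2  2
 a  0  1  1  2  2  2  3  3  3  3  3
 a  0  1  1  2  2  2  3  4  4  4  4
 b  0  1  1  2  3  3  3  4  4  4  4
 c  0  1  2  2  3  4  4  4  4  4  5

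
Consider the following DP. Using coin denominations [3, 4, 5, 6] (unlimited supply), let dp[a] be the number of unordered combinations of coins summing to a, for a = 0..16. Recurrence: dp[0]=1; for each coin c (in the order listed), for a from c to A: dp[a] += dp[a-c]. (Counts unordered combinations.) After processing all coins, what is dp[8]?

2

after  coin     0     1     2     3     4     5     6     7     8     9    10    11    12    13    14    15    16
          3     1     0     0     1     0     0     1     0     0     1     0     0     1     0     0     1     0
          4     1     0     0     1     1     0     1     1     1     1     1     1     2     1     1     2     2
          5     1     0     0     1     1     1     1     1     2     2     2     2     3     3     3     4     4
          6     1     0     0     1     1     1     2     1     2     3     3     3     5     4     5     7     7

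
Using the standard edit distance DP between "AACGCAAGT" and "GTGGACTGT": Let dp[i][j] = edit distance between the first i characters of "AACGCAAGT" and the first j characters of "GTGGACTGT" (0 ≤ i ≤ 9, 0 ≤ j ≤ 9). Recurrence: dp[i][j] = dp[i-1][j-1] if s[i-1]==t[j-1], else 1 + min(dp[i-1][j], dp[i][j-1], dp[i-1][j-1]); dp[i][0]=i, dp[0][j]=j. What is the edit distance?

   ''  G  T  G  G  A  C  T  G  T
''  0  1  2  3  4  5  6  7  8  9
 A  1  1  2  3  4  4  5  6  7  8
 A  2  2  2  3  4  4  5  6  7  8
 C  3  3  3  3  4  5  4  5  6  7
 G  4  3  4  3  3  4  5  5  5  6
 C  5  4  4  4  4  4  4  5  6  6
 A  6  5  5  5  5  4  5  5  6  7
 A  7  6  6  6  6  5  5  6  6  7
 G  8  7  7  6  6  6  6  6  6  7
 T  9  8  7  7  7  7  7  6  7  6

6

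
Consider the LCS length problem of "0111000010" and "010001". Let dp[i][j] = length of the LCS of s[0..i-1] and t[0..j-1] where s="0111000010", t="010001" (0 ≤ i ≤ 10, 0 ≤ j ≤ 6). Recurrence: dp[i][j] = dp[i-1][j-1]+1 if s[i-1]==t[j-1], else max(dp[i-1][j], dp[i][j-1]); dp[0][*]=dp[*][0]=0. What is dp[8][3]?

   ''  0  1  0  0  0  1
''  0  0  0  0  0  0  0
 0  0  1  1  1  1  1  1
 1  0  1  2  2  2  2  2
 1  0  1  2  2  2  2  3
 1  0  1  2  2  2  2  3
 0  0  1  2  3  3  3  3
 0  0  1  2  3  4  4  4
 0  0  1  2  3  4  5  5
 0  0  1  2  3  4  5  5
 1  0  1  2  3  4  5  6
 0  0  1  2  3  4  5  6

3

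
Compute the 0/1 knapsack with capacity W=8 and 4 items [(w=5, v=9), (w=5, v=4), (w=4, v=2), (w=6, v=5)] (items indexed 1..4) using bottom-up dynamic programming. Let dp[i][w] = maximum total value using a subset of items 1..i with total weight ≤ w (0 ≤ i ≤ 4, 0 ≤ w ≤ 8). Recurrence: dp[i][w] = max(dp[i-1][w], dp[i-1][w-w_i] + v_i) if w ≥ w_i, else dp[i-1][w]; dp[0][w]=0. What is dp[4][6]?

9

i\w   0   1   2   3   4   5   6   7   8
  0   0   0   0   0   0   0   0   0   0
  1   0   0   0   0   0   9   9   9   9
  2   0   0   0   0   0   9   9   9   9
  3   0   0   0   0   2   9   9   9   9
  4   0   0   0   0   2   9   9   9   9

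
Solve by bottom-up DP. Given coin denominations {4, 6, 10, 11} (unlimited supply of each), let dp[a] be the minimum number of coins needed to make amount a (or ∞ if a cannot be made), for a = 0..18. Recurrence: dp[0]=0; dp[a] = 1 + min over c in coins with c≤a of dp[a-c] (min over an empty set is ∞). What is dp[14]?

 a  0  1  2  3  4  5  6  7  8  9 10 11 12 13 14 15 16 17 18
dp  0  -  -  -  1  -  1  -  2  -  1  1  2  -  2  2  2  2  3
(- denotes ∞ / unreachable)

2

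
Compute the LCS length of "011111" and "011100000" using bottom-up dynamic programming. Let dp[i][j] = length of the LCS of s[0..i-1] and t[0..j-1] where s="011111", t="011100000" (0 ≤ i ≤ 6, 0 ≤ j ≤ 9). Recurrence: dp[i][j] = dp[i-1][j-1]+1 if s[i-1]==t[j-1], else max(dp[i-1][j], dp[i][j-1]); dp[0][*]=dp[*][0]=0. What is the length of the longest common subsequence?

   ''  0  1  1  1  0  0  0  0  0
''  0  0  0  0  0  0  0  0  0  0
 0  0  1  1  1  1  1  1  1  1  1
 1  0  1  2  2  2  2  2  2  2  2
 1  0  1  2  3  3  3  3  3  3  3
 1  0  1  2  3  4  4  4  4  4  4
 1  0  1  2  3  4  4  4  4  4  4
 1  0  1  2  3  4  4  4  4  4  4

4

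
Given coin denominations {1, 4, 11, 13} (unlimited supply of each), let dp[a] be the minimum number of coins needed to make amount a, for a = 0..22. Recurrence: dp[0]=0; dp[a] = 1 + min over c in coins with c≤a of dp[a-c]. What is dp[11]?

 a  0  1  2  3  4  5  6  7  8  9 10 11 12 13 14 15 16 17 18 19 20 21 22
dp  0  1  2  3  1  2  3  4  2  3  4  1  2  1  2  2  3  2  3  3  4  3  2

1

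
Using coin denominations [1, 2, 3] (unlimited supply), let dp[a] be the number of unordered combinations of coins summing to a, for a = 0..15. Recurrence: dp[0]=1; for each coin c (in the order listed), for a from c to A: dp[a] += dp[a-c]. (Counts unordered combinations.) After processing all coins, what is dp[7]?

after  coin     0     1     2     3     4     5     6     7     8     9    10    11    12    13    14    15
          1     1     1     1     1     1     1     1     1     1     1     1     1     1     1     1     1
          2     1     1     2     2     3     3     4     4     5     5     6     6     7     7     8     8
          3     1     1     2     3     4     5     7     8    10    12    14    16    19    21    24    27

8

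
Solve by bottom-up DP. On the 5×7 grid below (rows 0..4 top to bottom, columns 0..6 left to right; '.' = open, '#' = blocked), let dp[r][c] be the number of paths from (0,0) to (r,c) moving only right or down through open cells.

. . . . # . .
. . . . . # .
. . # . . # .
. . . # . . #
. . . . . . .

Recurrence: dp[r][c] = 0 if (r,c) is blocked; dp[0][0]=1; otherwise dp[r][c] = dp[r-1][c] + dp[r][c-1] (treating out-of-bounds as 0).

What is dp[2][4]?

r\c   0   1   2   3   4   5   6
  0   1   1   1   1   0   0   0
  1   1   2   3   4   4   0   0
  2   1   3   0   4   8   0   0
  3   1   4   4   0   8   8   0
  4   1   5   9   9  17  25  25

8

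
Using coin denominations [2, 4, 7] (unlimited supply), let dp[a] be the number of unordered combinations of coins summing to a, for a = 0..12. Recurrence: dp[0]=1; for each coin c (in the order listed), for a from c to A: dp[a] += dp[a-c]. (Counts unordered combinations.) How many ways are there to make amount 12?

4

after  coin     0     1     2     3     4     5     6     7     8     9    10    11    12
          2     1     0     1     0     1     0     1     0     1     0     1     0     1
          4     1     0     1     0     2     0     2     0     3     0     3     0     4
          7     1     0     1     0     2     0     2     1     3     1     3     2     4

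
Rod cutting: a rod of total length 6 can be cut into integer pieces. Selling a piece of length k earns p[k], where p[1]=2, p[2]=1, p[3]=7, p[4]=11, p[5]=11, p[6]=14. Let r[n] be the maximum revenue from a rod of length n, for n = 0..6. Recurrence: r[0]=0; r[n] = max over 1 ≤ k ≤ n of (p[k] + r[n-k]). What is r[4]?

11

   n    0    1    2    3    4    5    6
r[n]    0    2    4    7   11   13   15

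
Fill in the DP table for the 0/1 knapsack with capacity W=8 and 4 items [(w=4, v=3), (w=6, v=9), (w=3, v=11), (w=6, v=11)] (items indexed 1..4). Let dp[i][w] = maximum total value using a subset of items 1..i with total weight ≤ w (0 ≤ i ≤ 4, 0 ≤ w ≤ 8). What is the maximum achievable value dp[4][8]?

i\w   0   1   2   3   4   5   6   7   8
  0   0   0   0   0   0   0   0   0   0
  1   0   0   0   0   3   3   3   3   3
  2   0   0   0   0   3   3   9   9   9
  3   0   0   0  11  11  11  11  14  14
  4   0   0   0  11  11  11  11  14  14

14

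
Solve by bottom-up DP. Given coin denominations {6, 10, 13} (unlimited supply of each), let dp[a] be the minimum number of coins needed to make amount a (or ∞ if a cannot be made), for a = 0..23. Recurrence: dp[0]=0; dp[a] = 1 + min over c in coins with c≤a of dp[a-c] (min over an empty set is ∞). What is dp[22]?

3

 a  0  1  2  3  4  5  6  7  8  9 10 11 12 13 14 15 16 17 18 19 20 21 22 23
dp  0  -  -  -  -  -  1  -  -  -  1  -  2  1  -  -  2  -  3  2  2  -  3  2
(- denotes ∞ / unreachable)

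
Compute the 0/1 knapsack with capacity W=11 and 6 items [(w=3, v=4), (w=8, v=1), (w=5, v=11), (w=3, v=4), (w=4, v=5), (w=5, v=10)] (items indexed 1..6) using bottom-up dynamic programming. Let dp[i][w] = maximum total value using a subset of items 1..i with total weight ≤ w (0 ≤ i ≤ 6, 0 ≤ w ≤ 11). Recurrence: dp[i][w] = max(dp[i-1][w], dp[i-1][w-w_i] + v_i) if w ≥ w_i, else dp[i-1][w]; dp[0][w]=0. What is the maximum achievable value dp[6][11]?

21

i\w   0   1   2   3   4   5   6   7   8   9  10  11
  0   0   0   0   0   0   0   0   0   0   0   0   0
  1   0   0   0   4   4   4   4   4   4   4   4   4
  2   0   0   0   4   4   4   4   4   4   4   4   5
  3   0   0   0   4   4  11  11  11  15  15  15  15
  4   0   0   0   4   4  11  11  11  15  15  15  19
  5   0   0   0   4   5  11  11  11  15  16  16  19
  6   0   0   0   4   5  11  11  11  15  16  21  21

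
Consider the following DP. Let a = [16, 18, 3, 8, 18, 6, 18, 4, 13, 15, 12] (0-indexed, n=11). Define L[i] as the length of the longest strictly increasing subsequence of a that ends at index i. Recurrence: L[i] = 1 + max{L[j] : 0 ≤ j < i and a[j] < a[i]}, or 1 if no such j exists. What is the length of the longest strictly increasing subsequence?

4

   i    0    1    2    3    4    5    6    7    8    9   10
a[i]   16   18    3    8   18    6   18    4   13   15   12
L[i]    1    2    1    2    3    2    3    2    3    4    3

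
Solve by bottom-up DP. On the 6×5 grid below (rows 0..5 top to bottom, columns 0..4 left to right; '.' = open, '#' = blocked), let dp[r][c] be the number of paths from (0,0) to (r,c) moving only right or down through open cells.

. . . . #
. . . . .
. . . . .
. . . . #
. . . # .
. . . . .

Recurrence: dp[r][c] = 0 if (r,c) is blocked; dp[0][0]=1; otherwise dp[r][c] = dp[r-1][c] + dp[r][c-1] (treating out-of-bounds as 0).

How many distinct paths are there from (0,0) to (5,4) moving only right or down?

21

r\c   0   1   2   3   4
  0   1   1   1   1   0
  1   1   2   3   4   4
  2   1   3   6  10  14
  3   1   4  10  20   0
  4   1   5  15   0   0
  5   1   6  21  21  21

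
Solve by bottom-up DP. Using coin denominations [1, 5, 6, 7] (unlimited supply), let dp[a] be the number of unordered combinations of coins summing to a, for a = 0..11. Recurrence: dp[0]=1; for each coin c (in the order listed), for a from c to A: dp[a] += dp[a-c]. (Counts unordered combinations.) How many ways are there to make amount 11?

6

after  coin     0     1     2     3     4     5     6     7     8     9    10    11
          1     1     1     1     1     1     1     1     1     1     1     1     1
          5     1     1     1     1     1     2     2     2     2     2     3     3
          6     1     1     1     1     1     2     3     3     3     3     4     5
          7     1     1     1     1     1     2     3     4     4     4     5     6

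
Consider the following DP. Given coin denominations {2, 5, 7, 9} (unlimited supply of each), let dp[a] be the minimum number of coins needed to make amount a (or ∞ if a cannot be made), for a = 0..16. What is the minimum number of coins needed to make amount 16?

 a  0  1  2  3  4  5  6  7  8  9 10 11 12 13 14 15 16
dp  0  -  1  -  2  1  3  1  4  1  2  2  2  3  2  3  2
(- denotes ∞ / unreachable)

2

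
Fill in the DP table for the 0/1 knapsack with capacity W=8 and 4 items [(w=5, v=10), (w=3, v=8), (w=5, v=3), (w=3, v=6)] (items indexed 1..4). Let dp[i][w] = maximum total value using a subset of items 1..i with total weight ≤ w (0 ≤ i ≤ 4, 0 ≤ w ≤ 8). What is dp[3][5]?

10

i\w   0   1   2   3   4   5   6   7   8
  0   0   0   0   0   0   0   0   0   0
  1   0   0   0   0   0  10  10  10  10
  2   0   0   0   8   8  10  10  10  18
  3   0   0   0   8   8  10  10  10  18
  4   0   0   0   8   8  10  14  14  18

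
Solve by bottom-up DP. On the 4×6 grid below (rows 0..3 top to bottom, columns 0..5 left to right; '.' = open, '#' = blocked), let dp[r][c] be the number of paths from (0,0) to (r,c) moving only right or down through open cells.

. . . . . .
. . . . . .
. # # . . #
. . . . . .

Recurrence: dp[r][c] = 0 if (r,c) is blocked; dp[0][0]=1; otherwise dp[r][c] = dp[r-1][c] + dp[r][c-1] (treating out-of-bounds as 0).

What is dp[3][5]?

r\c   0   1   2   3   4   5
  0   1   1   1   1   1   1
  1   1   2   3   4   5   6
  2   1   0   0   4   9   0
  3   1   1   1   5  14  14

14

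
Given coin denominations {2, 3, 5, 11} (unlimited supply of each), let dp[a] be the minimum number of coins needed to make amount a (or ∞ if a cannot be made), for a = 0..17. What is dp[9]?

3

 a  0  1  2  3  4  5  6  7  8  9 10 11 12 13 14 15 16 17
dp  0  -  1  1  2  1  2  2  2  3  2  1  3  2  2  3  2  3
(- denotes ∞ / unreachable)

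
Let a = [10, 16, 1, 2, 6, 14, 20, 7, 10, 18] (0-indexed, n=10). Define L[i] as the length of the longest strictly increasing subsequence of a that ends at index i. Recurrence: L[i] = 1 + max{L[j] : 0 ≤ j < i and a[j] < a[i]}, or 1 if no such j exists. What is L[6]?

   i    0    1    2    3    4    5    6    7    8    9
a[i]   10   16    1    2    6   14   20    7   10   18
L[i]    1    2    1    2    3    4    5    4    5    6

5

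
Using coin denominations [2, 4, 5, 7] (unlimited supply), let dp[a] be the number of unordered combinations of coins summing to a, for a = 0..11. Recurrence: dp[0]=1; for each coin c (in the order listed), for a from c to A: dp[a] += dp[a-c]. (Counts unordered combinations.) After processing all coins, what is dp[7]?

2

after  coin     0     1     2     3     4     5     6     7     8     9    10    11
          2     1     0     1     0     1     0     1     0     1     0     1     0
          4     1     0     1     0     2     0     2     0     3     0     3     0
          5     1     0     1     0     2     1     2     1     3     2     4     2
          7     1     0     1     0     2     1     2     2     3     3     4     4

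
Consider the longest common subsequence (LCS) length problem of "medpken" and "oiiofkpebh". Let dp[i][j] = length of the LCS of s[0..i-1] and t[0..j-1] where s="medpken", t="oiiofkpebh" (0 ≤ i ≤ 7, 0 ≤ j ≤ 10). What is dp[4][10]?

1

   ''  o  i  i  o  f  k  p  e  b  h
''  0  0  0  0  0  0  0  0  0  0  0
 m  0  0  0  0  0  0  0  0  0  0  0
 e  0  0  0  0  0  0  0  0  1  1  1
 d  0  0  0  0  0  0  0  0  1  1  1
 p  0  0  0  0  0  0  0  1  1  1  1
 k  0  0  0  0  0  0  1  1  1  1  1
 e  0  0  0  0  0  0  1  1  2  2  2
 n  0  0  0  0  0  0  1  1  2  2  2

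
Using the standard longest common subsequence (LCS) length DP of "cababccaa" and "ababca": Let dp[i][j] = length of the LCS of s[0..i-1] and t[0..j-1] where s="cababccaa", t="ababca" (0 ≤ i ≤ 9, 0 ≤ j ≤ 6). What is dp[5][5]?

4

   ''  a  b  a  b  c  a
''  0  0  0  0  0  0  0
 c  0  0  0  0  0  1  1
 a  0  1  1  1  1  1  2
 b  0  1  2  2  2  2  2
 a  0  1  2  3  3  3  3
 b  0  1  2  3  4  4  4
 c  0  1  2  3  4  5  5
 c  0  1  2  3  4  5  5
 a  0  1  2  3  4  5  6
 a  0  1  2  3  4  5  6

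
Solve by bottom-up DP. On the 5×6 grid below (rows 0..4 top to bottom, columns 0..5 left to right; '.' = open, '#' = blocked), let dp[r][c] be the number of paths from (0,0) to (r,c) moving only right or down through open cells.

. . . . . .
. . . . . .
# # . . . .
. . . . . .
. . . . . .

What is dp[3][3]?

r\c   0   1   2   3   4   5
  0   1   1   1   1   1   1
  1   1   2   3   4   5   6
  2   0   0   3   7  12  18
  3   0   0   3  10  22  40
  4   0   0   3  13  35  75

10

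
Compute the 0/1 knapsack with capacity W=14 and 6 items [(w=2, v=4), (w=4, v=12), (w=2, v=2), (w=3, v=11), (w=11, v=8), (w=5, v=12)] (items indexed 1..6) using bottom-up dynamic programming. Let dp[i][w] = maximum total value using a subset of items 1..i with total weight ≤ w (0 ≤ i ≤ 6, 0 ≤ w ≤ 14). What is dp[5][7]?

23

i\w   0   1   2   3   4   5   6   7   8   9  10  11  12  13  14
  0   0   0   0   0   0   0   0   0   0   0   0   0   0   0   0
  1   0   0   4   4   4   4   4   4   4   4   4   4   4   4   4
  2   0   0   4   4  12  12  16  16  16  16  16  16  16  16  16
  3   0   0   4   4  12  12  16  16  18  18  18  18  18  18  18
  4   0   0   4  11  12  15  16  23  23  27  27  29  29  29  29
  5   0   0   4  11  12  15  16  23  23  27  27  29  29  29  29
  6   0   0   4  11  12  15  16  23  23  27  27  29  35  35  39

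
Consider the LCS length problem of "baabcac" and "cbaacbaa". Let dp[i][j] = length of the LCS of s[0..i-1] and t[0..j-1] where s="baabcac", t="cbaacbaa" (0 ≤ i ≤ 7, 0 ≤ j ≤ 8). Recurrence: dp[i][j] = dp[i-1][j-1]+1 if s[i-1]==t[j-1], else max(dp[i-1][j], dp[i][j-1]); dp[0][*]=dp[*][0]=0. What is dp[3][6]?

3

   ''  c  b  a  a  c  b  a  a
''  0  0  0  0  0  0  0  0  0
 b  0  0  1  1  1  1  1  1  1
 a  0  0  1  2  2  2  2  2  2
 a  0  0  1  2  3  3  3  3  3
 b  0  0  1  2  3  3  4  4  4
 c  0  1  1  2  3  4  4  4  4
 a  0  1  1  2  3  4  4  5  5
 c  0  1  1  2  3  4  4  5  5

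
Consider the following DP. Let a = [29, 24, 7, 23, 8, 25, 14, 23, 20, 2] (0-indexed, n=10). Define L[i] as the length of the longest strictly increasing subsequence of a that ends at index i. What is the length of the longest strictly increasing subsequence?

4

   i    0    1    2    3    4    5    6    7    8    9
a[i]   29   24    7   23    8   25   14   23   20    2
L[i]    1    1    1    2    2    3    3    4    4    1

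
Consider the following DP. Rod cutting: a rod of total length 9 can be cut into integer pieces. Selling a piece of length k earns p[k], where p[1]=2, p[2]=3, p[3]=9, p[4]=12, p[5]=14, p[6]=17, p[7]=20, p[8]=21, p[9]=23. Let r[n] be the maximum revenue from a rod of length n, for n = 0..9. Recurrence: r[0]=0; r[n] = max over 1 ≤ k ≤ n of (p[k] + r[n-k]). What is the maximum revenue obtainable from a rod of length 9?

   n    0    1    2    3    4    5    6    7    8    9
r[n]    0    2    4    9   12   14   18   21   24   27

27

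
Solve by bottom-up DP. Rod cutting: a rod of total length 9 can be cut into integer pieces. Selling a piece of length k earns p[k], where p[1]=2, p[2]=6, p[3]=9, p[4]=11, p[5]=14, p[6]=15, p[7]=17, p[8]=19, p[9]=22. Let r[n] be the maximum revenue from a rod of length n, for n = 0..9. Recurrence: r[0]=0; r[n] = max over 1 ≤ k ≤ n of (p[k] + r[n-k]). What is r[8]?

24

   n    0    1    2    3    4    5    6    7    8    9
r[n]    0    2    6    9   12   15   18   21   24   27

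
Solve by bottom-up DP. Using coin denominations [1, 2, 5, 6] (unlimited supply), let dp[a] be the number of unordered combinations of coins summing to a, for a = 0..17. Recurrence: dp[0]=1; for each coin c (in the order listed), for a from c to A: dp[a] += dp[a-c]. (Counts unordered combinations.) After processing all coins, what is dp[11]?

after  coin     0     1     2     3     4     5     6     7     8     9    10    11    12    13    14    15    16    17
          1     1     1     1     1     1     1     1     1     1     1     1     1     1     1     1     1     1     1
          2     1     1     2     2     3     3     4     4     5     5     6     6     7     7     8     8     9     9
          5     1     1     2     2     3     4     5     6     7     8    10    11    13    14    16    18    20    22
          6     1     1     2     2     3     4     6     7     9    10    13    15    19    21    25    28    33    37

15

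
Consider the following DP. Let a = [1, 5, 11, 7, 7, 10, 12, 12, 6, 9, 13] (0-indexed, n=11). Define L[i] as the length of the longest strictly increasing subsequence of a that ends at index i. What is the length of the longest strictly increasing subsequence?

6

   i    0    1    2    3    4    5    6    7    8    9   10
a[i]    1    5   11    7    7   10   12   12    6    9   13
L[i]    1    2    3    3    3    4    5    5    3    4    6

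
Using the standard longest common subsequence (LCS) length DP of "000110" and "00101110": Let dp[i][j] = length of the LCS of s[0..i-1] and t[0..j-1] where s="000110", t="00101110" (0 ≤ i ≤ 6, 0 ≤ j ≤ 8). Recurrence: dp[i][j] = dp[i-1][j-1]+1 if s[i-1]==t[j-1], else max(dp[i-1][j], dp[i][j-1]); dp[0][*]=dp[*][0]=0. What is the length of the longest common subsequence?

6

   ''  0  0  1  0  1  1  1  0
''  0  0  0  0  0  0  0  0  0
 0  0  1  1  1  1  1  1  1  1
 0  0  1  2  2  2  2  2  2  2
 0  0  1  2  2  3  3  3  3  3
 1  0  1  2  3  3  4  4  4  4
 1  0  1  2  3  3  4  5  5  5
 0  0  1  2  3  4  4  5  5  6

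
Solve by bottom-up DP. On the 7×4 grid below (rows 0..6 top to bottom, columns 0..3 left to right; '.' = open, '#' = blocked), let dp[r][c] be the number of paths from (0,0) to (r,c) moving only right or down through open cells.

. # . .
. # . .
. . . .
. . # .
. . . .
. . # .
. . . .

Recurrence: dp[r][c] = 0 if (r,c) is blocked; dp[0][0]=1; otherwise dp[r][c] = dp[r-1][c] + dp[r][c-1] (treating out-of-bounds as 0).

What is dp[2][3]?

1

r\c   0   1   2   3
  0   1   0   0   0
  1   1   0   0   0
  2   1   1   1   1
  3   1   2   0   1
  4   1   3   3   4
  5   1   4   0   4
  6   1   5   5   9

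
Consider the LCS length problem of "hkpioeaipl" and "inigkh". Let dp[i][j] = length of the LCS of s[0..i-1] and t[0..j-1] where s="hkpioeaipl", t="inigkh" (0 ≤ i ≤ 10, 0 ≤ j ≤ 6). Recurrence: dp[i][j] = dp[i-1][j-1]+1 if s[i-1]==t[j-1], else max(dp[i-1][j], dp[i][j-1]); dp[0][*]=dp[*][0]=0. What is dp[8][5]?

   ''  i  n  i  g  k  h
''  0  0  0  0  0  0  0
 h  0  0  0  0  0  0  1
 k  0  0  0  0  0  1  1
 p  0  0  0  0  0  1  1
 i  0  1  1  1  1  1  1
 o  0  1  1  1  1  1  1
 e  0  1  1  1  1  1  1
 a  0  1  1  1  1  1  1
 i  0  1  1  2  2  2  2
 p  0  1  1  2  2  2  2
 l  0  1  1  2  2  2  2

2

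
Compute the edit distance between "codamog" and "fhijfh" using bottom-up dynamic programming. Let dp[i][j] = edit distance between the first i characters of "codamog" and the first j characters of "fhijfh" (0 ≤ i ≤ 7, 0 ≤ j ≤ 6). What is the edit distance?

7

   ''  f  h  i  j  f  h
''  0  1  2  3  4  5  6
 c  1  1  2  3  4  5  6
 o  2  2  2  3  4  5  6
 d  3  3  3  3  4  5  6
 a  4  4  4  4  4  5  6
 m  5  5  5  5  5  5  6
 o  6  6  6  6  6  6  6
 g  7  7  7  7  7  7  7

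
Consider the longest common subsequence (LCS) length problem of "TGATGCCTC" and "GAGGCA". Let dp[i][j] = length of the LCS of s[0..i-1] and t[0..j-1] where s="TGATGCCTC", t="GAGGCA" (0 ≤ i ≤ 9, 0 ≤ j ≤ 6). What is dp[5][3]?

   ''  G  A  G  G  C  A
''  0  0  0  0  0  0  0
 T  0  0  0  0  0  0  0
 G  0  1  1  1  1  1  1
 A  0  1  2  2  2  2  2
 T  0  1  2  2  2  2  2
 G  0  1  2  3  3  3  3
 C  0  1  2  3  3  4  4
 C  0  1  2  3  3  4  4
 T  0  1  2  3  3  4  4
 C  0  1  2  3  3  4  4

3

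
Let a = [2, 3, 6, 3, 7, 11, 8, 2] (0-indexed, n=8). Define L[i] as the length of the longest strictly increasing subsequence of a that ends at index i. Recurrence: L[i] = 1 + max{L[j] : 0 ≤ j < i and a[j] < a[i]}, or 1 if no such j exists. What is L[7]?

   i    0    1    2    3    4    5    6    7
a[i]    2    3    6    3    7   11    8    2
L[i]    1    2    3    2    4    5    5    1

1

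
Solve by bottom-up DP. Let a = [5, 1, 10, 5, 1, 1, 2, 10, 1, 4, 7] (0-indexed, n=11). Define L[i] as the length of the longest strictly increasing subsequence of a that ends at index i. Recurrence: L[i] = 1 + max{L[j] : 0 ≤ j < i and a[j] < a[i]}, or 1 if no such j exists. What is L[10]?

4

   i    0    1    2    3    4    5    6    7    8    9   10
a[i]    5    1   10    5    1    1    2   10    1    4    7
L[i]    1    1    2    2    1    1    2    3    1    3    4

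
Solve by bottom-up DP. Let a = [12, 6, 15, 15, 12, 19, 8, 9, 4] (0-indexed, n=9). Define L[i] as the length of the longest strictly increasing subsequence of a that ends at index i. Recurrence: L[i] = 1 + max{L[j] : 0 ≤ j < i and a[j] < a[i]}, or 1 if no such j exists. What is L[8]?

1

   i    0    1    2    3    4    5    6    7    8
a[i]   12    6   15   15   12   19    8    9    4
L[i]    1    1    2    2    2    3    2    3    1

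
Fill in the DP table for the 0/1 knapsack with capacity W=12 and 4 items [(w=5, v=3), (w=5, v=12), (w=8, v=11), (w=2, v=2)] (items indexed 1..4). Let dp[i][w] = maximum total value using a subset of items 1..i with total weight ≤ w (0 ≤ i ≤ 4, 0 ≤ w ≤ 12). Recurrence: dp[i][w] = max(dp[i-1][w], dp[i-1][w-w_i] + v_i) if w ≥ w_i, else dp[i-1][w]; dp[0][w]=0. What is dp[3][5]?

12

i\w   0   1   2   3   4   5   6   7   8   9  10  11  12
  0   0   0   0   0   0   0   0   0   0   0   0   0   0
  1   0   0   0   0   0   3   3   3   3   3   3   3   3
  2   0   0   0   0   0  12  12  12  12  12  15  15  15
  3   0   0   0   0   0  12  12  12  12  12  15  15  15
  4   0   0   2   2   2  12  12  14  14  14  15  15  17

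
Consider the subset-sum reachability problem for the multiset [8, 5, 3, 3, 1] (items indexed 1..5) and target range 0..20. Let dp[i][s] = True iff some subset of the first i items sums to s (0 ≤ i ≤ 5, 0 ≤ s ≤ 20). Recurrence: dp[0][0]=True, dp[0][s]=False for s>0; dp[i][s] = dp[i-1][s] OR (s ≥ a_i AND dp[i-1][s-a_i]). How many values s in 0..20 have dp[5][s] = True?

i\s   0   1   2   3   4   5   6   7   8   9  10  11  12  13  14  15  16  17  18  19  20
  0   T   F   F   F   F   F   F   F   F   F   F   F   F   F   F   F   F   F   F   F   F
  1   T   F   F   F   F   F   F   F   T   F   F   F   F   F   F   F   F   F   F   F   F
  2   T   F   F   F   F   T   F   F   T   F   F   F   F   T   F   F   F   F   F   F   F
  3   T   F   F   T   F   T   F   F   T   F   F   T   F   T   F   F   T   F   F   F   F
  4   T   F   F   T   F   T   T   F   T   F   F   T   F   T   T   F   T   F   F   T   F
  5   T   T   F   T   T   T   T   T   T   T   F   T   T   T   T   T   T   T   F   T   T

18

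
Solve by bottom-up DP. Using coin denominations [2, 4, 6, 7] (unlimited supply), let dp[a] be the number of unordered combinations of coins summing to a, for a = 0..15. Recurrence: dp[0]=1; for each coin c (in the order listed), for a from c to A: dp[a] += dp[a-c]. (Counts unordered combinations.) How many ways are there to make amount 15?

after  coin     0     1     2     3     4     5     6     7     8     9    10    11    12    13    14    15
          2     1     0     1     0     1     0     1     0     1     0     1     0     1     0     1     0
          4     1     0     1     0     2     0     2     0     3     0     3     0     4     0     4     0
          6     1     0     1     0     2     0     3     0     4     0     5     0     7     0     8     0
          7     1     0     1     0     2     0     3     1     4     1     5     2     7     3     9     4

4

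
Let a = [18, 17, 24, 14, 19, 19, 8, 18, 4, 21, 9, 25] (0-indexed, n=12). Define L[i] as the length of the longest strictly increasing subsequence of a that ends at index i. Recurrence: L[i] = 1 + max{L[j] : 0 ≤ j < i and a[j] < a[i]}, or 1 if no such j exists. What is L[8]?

   i    0    1    2    3    4    5    6    7    8    9   10   11
a[i]   18   17   24   14   19   19    8   18    4   21    9   25
L[i]    1    1    2    1    2    2    1    2    1    3    2    4

1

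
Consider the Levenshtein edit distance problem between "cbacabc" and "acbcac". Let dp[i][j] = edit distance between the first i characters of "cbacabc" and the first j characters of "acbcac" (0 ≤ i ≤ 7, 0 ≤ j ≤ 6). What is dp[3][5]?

2

   ''  a  c  b  c  a  c
''  0  1  2  3  4  5  6
 c  1  1  1  2  3  4  5
 b  2  2  2  1  2  3  4
 a  3  2  3  2  2  2  3
 c  4  3  2  3  2  3  2
 a  5  4  3  3  3  2  3
 b  6  5  4  3  4  3  3
 c  7  6  5  4  3  4  3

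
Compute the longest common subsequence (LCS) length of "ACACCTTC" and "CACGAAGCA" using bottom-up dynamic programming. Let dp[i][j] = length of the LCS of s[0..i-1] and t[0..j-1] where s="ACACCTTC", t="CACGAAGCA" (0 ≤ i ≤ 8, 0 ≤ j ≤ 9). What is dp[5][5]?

   ''  C  A  C  G  A  A  G  C  A
''  0  0  0  0  0  0  0  0  0  0
 A  0  0  1  1  1  1  1  1  1  1
 C  0  1  1  2  2  2  2  2  2  2
 A  0  1  2  2  2  3  3  3  3  3
 C  0  1  2  3  3  3  3  3  4  4
 C  0  1  2  3  3  3  3  3  4  4
 T  0  1  2  3  3  3  3  3  4  4
 T  0  1  2  3  3  3  3  3  4  4
 C  0  1  2  3  3  3  3  3  4  4

3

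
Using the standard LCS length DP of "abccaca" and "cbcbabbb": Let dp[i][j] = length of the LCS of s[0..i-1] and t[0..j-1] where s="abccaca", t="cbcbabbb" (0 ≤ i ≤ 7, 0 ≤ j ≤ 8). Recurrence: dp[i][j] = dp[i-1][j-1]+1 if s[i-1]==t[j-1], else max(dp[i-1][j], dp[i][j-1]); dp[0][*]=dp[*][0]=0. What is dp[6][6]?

3

   ''  c  b  c  b  a  b  b  b
''  0  0  0  0  0  0  0  0  0
 a  0  0  0  0  0  1  1  1  1
 b  0  0  1  1  1  1  2  2  2
 c  0  1  1  2  2  2  2  2  2
 c  0  1  1  2  2  2  2  2  2
 a  0  1  1  2  2  3  3  3  3
 c  0  1  1  2  2  3  3  3  3
 a  0  1  1  2  2  3  3  3  3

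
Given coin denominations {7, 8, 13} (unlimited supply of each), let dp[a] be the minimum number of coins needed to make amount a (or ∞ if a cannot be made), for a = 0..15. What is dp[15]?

 a  0  1  2  3  4  5  6  7  8  9 10 11 12 13 14 15
dp  0  -  -  -  -  -  -  1  1  -  -  -  -  1  2  2
(- denotes ∞ / unreachable)

2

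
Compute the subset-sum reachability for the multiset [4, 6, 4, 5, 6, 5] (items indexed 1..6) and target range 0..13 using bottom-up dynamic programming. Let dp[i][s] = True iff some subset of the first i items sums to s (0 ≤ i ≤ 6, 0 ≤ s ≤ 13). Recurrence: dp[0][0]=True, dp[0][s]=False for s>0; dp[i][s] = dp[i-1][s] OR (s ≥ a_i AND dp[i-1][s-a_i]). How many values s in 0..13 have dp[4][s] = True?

i\s   0   1   2   3   4   5   6   7   8   9  10  11  12  13
  0   T   F   F   F   F   F   F   F   F   F   F   F   F   F
  1   T   F   F   F   T   F   F   F   F   F   F   F   F   F
  2   T   F   F   F   T   F   T   F   F   F   T   F   F   F
  3   T   F   F   F   T   F   T   F   T   F   T   F   F   F
  4   T   F   F   F   T   T   T   F   T   T   T   T   F   T
  5   T   F   F   F   T   T   T   F   T   T   T   T   T   T
  6   T   F   F   F   T   T   T   F   T   T   T   T   T   T

9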